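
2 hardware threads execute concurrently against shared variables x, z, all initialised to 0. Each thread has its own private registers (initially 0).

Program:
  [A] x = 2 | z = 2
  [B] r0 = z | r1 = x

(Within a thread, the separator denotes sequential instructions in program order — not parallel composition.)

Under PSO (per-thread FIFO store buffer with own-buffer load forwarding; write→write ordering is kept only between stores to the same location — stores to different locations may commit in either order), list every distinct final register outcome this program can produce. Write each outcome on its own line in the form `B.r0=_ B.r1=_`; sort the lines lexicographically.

outcome vector order: (B.r0,B.r1)
|PSO outcomes| = 4

B.r0=0 B.r1=0
B.r0=0 B.r1=2
B.r0=2 B.r1=0
B.r0=2 B.r1=2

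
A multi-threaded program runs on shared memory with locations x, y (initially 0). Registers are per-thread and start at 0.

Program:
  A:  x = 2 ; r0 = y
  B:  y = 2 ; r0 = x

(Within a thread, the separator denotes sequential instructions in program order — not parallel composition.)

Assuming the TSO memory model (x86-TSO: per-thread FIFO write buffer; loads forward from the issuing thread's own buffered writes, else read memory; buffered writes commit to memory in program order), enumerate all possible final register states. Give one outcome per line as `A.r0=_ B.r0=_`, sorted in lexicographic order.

outcome vector order: (A.r0,B.r0)
|TSO outcomes| = 4

A.r0=0 B.r0=0
A.r0=0 B.r0=2
A.r0=2 B.r0=0
A.r0=2 B.r0=2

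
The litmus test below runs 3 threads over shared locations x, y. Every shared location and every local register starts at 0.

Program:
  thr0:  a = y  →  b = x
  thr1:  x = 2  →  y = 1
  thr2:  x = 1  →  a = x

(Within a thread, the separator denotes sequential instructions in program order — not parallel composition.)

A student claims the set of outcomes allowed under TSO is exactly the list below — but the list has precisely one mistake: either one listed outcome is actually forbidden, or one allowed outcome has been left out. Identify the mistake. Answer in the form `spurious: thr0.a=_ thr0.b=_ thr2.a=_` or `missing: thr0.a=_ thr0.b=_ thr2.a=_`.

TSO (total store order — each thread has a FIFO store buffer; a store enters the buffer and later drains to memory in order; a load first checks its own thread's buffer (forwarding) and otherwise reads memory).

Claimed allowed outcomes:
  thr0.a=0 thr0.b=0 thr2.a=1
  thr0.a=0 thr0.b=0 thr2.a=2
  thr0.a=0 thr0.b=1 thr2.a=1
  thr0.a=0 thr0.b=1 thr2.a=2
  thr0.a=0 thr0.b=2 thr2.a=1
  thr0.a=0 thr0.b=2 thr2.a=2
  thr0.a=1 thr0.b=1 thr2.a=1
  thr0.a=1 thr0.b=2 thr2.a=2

missing: thr0.a=1 thr0.b=2 thr2.a=1

outcome vector order: (thr0.a,thr0.b,thr2.a)
TSO (9): <0 0 1> <0 0 2> <0 1 1> <0 1 2> <0 2 1> <0 2 2> <1 1 1> <1 2 1> <1 2 2>
TSO∖claimed = {<1 2 1>}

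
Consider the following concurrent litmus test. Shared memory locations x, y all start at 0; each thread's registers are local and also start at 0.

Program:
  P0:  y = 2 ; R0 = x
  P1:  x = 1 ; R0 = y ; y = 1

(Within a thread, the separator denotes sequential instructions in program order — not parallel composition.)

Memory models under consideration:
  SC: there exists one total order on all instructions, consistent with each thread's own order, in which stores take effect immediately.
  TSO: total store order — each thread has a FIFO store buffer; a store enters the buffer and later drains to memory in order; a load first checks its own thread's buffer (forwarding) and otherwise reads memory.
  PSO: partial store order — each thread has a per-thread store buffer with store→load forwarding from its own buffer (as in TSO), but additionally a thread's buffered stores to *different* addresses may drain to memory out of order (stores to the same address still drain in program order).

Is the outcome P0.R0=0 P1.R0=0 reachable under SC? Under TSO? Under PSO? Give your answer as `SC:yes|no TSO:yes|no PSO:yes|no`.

outcome vector order: (P0.R0,P1.R0)
SC (3): 0/2; 1/0; 1/2
TSO (4): 0/0; 0/2; 1/0; 1/2
PSO (4): 0/0; 0/2; 1/0; 1/2
target 0/0 ∈ {TSO,PSO}

SC:no TSO:yes PSO:yes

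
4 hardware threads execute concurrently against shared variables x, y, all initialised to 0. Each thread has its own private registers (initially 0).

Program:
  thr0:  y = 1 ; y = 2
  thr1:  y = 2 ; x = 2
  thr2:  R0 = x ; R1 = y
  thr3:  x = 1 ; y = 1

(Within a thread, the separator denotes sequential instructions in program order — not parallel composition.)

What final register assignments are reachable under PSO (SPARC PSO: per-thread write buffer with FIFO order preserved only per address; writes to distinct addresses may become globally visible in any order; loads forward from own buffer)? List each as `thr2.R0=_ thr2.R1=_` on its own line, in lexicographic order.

thr2.R0=0 thr2.R1=0
thr2.R0=0 thr2.R1=1
thr2.R0=0 thr2.R1=2
thr2.R0=1 thr2.R1=0
thr2.R0=1 thr2.R1=1
thr2.R0=1 thr2.R1=2
thr2.R0=2 thr2.R1=0
thr2.R0=2 thr2.R1=1
thr2.R0=2 thr2.R1=2

outcome vector order: (thr2.R0,thr2.R1)
|PSO outcomes| = 9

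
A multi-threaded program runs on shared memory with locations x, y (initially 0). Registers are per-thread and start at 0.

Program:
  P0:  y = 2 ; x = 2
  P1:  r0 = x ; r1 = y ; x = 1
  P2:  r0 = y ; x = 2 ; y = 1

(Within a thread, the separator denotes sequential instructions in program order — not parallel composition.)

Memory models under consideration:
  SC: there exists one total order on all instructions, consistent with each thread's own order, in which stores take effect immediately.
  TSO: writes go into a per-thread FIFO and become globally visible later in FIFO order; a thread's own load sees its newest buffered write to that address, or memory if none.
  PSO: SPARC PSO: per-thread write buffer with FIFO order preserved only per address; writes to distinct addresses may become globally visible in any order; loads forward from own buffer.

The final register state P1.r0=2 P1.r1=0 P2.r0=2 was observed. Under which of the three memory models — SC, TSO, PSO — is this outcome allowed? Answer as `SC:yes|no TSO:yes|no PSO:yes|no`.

outcome vector order: (P1.r0,P1.r1,P2.r0)
SC: 11 outcomes — {(0,0,0); (0,0,2); (0,1,0); (0,1,2); (0,2,0); (0,2,2); (2,0,0); (2,1,0); (2,1,2); (2,2,0); (2,2,2)}
TSO: 11 outcomes — {(0,0,0); (0,0,2); (0,1,0); (0,1,2); (0,2,0); (0,2,2); (2,0,0); (2,1,0); (2,1,2); (2,2,0); (2,2,2)}
PSO: 12 outcomes — {(0,0,0); (0,0,2); (0,1,0); (0,1,2); (0,2,0); (0,2,2); (2,0,0); (2,0,2); (2,1,0); (2,1,2); (2,2,0); (2,2,2)}
target (2,0,2) ∈ {PSO}

SC:no TSO:no PSO:yes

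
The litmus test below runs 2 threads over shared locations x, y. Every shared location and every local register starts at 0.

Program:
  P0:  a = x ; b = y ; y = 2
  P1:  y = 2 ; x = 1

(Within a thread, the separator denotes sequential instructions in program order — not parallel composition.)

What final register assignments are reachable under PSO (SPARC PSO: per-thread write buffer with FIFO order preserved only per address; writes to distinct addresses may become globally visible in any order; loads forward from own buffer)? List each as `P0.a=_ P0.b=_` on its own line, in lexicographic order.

P0.a=0 P0.b=0
P0.a=0 P0.b=2
P0.a=1 P0.b=0
P0.a=1 P0.b=2

outcome vector order: (P0.a,P0.b)
|PSO outcomes| = 4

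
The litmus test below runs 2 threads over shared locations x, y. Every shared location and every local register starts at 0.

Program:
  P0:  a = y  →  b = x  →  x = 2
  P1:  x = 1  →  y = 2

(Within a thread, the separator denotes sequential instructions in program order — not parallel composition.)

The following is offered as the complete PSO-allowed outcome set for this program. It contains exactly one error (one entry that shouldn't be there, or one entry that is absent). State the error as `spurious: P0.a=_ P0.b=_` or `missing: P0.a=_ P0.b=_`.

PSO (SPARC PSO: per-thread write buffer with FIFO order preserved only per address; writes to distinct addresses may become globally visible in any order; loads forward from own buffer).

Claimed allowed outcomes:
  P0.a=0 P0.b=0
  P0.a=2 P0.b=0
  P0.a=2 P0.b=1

outcome vector order: (P0.a,P0.b)
PSO: 4 outcomes — {<0 0>; <0 1>; <2 0>; <2 1>}
PSO∖claimed = {<0 1>}

missing: P0.a=0 P0.b=1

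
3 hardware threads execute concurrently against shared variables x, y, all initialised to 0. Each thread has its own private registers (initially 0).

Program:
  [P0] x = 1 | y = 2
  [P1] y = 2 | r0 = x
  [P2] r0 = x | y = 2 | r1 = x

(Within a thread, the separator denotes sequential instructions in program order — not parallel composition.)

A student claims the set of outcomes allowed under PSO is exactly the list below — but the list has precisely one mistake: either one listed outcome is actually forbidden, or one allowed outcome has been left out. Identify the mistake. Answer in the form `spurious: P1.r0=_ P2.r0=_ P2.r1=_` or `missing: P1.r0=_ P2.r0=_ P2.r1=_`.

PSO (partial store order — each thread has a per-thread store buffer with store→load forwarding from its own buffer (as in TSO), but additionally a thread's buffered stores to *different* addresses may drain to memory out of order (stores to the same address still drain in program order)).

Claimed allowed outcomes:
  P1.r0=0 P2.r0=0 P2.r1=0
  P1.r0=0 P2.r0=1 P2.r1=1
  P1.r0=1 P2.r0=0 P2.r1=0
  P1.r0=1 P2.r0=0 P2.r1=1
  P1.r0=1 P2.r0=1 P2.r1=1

outcome vector order: (P1.r0,P2.r0,P2.r1)
PSO (6): (0,0,0), (0,0,1), (0,1,1), (1,0,0), (1,0,1), (1,1,1)
PSO∖claimed = {(0,0,1)}

missing: P1.r0=0 P2.r0=0 P2.r1=1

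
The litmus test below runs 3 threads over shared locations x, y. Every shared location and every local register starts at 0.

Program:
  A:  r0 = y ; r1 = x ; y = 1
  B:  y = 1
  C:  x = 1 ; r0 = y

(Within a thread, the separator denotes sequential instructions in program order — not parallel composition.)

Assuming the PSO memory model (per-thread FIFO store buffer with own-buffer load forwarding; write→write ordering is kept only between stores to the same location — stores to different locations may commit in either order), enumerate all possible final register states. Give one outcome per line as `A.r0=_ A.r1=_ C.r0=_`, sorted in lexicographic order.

outcome vector order: (A.r0,A.r1,C.r0)
|PSO outcomes| = 8

A.r0=0 A.r1=0 C.r0=0
A.r0=0 A.r1=0 C.r0=1
A.r0=0 A.r1=1 C.r0=0
A.r0=0 A.r1=1 C.r0=1
A.r0=1 A.r1=0 C.r0=0
A.r0=1 A.r1=0 C.r0=1
A.r0=1 A.r1=1 C.r0=0
A.r0=1 A.r1=1 C.r0=1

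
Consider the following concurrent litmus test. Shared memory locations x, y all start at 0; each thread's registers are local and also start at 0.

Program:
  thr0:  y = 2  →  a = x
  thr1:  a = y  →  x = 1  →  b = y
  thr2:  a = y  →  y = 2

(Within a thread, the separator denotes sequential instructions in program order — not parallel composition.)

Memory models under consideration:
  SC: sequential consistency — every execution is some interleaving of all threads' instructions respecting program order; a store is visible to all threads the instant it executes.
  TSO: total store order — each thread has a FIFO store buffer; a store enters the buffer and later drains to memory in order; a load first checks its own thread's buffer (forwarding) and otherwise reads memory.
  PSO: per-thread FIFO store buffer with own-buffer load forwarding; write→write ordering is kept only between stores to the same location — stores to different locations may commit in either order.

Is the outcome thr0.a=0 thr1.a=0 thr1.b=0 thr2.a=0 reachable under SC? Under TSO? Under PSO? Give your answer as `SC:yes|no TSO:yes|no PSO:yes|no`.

outcome vector order: (thr0.a,thr1.a,thr1.b,thr2.a)
under SC → 0/0/2/0, 0/0/2/2, 0/2/2/0, 0/2/2/2, 1/0/0/0, 1/0/0/2, 1/0/2/0, 1/0/2/2, 1/2/2/0, 1/2/2/2
under TSO → 0/0/0/0, 0/0/0/2, 0/0/2/0, 0/0/2/2, 0/2/2/0, 0/2/2/2, 1/0/0/0, 1/0/0/2, 1/0/2/0, 1/0/2/2, 1/2/2/0, 1/2/2/2
under PSO → 0/0/0/0, 0/0/0/2, 0/0/2/0, 0/0/2/2, 0/2/2/0, 0/2/2/2, 1/0/0/0, 1/0/0/2, 1/0/2/0, 1/0/2/2, 1/2/2/0, 1/2/2/2
target 0/0/0/0 ∈ {TSO,PSO}

SC:no TSO:yes PSO:yes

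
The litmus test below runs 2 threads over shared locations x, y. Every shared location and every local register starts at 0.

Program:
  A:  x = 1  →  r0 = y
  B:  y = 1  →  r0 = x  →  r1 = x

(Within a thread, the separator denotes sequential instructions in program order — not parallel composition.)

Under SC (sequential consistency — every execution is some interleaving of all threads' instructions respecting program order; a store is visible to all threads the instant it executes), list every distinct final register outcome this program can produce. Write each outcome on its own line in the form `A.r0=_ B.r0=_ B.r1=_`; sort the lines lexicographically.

outcome vector order: (A.r0,B.r0,B.r1)
|SC outcomes| = 4

A.r0=0 B.r0=1 B.r1=1
A.r0=1 B.r0=0 B.r1=0
A.r0=1 B.r0=0 B.r1=1
A.r0=1 B.r0=1 B.r1=1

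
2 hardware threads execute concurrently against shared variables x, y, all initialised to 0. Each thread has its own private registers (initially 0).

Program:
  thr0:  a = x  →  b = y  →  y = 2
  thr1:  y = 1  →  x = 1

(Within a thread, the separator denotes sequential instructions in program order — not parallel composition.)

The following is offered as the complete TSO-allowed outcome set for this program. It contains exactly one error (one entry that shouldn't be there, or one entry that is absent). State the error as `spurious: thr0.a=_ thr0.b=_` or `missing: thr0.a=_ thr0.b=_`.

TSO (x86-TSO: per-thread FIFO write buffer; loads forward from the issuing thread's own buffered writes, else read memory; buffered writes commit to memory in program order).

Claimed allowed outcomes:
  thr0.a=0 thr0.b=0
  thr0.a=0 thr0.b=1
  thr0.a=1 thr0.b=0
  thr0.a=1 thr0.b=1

outcome vector order: (thr0.a,thr0.b)
[TSO] allowed = {(0,0), (0,1), (1,1)}
claimed∖TSO = {(1,0)}

spurious: thr0.a=1 thr0.b=0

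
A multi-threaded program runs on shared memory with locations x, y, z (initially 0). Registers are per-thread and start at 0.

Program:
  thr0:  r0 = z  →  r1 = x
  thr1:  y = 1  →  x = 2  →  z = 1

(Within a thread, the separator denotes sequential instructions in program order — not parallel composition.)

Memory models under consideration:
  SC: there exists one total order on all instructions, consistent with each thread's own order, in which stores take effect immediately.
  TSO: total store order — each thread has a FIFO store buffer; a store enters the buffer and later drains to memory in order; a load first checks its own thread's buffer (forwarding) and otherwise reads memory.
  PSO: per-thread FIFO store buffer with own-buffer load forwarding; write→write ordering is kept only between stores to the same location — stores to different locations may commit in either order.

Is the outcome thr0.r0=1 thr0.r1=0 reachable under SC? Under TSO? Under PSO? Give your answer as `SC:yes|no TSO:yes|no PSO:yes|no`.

SC:no TSO:no PSO:yes

outcome vector order: (thr0.r0,thr0.r1)
under SC → (0,0), (0,2), (1,2)
under TSO → (0,0), (0,2), (1,2)
under PSO → (0,0), (0,2), (1,0), (1,2)
target (1,0) ∈ {PSO}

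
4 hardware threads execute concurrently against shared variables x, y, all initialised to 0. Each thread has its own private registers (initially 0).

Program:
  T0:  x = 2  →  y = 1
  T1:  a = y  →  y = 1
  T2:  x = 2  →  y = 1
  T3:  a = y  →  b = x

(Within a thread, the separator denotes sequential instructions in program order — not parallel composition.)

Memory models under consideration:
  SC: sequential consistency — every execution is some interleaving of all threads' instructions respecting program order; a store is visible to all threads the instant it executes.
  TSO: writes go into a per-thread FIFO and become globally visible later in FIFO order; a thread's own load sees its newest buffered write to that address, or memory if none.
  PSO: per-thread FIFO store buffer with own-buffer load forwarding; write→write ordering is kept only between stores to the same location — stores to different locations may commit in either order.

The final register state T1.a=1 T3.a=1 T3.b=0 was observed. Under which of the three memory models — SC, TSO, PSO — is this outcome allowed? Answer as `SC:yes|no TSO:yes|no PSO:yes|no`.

outcome vector order: (T1.a,T3.a,T3.b)
[SC] allowed = {000; 002; 010; 012; 100; 102; 112}
[TSO] allowed = {000; 002; 010; 012; 100; 102; 112}
[PSO] allowed = {000; 002; 010; 012; 100; 102; 110; 112}
target 110 ∈ {PSO}

SC:no TSO:no PSO:yes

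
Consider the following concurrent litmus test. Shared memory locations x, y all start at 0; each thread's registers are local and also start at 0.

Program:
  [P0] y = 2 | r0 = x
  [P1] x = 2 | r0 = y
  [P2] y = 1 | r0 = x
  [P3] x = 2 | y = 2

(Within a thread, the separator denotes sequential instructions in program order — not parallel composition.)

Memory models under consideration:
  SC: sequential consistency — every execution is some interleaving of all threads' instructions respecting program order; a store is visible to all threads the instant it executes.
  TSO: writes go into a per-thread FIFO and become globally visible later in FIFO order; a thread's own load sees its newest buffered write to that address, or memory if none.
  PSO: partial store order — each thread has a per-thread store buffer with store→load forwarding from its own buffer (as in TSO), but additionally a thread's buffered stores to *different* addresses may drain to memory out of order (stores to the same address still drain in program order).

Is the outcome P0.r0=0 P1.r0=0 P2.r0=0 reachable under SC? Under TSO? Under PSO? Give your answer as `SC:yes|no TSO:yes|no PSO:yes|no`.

SC:no TSO:yes PSO:yes

outcome vector order: (P0.r0,P1.r0,P2.r0)
[SC] allowed = {<0 1 0>, <0 1 2>, <0 2 0>, <0 2 2>, <2 0 2>, <2 1 0>, <2 1 2>, <2 2 0>, <2 2 2>}
[TSO] allowed = {<0 0 0>, <0 0 2>, <0 1 0>, <0 1 2>, <0 2 0>, <0 2 2>, <2 0 0>, <2 0 2>, <2 1 0>, <2 1 2>, <2 2 0>, <2 2 2>}
[PSO] allowed = {<0 0 0>, <0 0 2>, <0 1 0>, <0 1 2>, <0 2 0>, <0 2 2>, <2 0 0>, <2 0 2>, <2 1 0>, <2 1 2>, <2 2 0>, <2 2 2>}
target <0 0 0> ∈ {TSO,PSO}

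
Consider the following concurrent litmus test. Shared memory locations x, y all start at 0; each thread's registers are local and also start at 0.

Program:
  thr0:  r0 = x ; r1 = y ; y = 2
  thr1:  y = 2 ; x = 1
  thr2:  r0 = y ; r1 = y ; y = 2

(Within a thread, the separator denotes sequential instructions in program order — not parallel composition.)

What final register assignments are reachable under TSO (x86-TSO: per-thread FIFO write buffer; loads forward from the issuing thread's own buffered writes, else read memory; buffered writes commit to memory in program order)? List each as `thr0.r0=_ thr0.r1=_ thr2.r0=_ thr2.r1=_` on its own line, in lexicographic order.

thr0.r0=0 thr0.r1=0 thr2.r0=0 thr2.r1=0
thr0.r0=0 thr0.r1=0 thr2.r0=0 thr2.r1=2
thr0.r0=0 thr0.r1=0 thr2.r0=2 thr2.r1=2
thr0.r0=0 thr0.r1=2 thr2.r0=0 thr2.r1=0
thr0.r0=0 thr0.r1=2 thr2.r0=0 thr2.r1=2
thr0.r0=0 thr0.r1=2 thr2.r0=2 thr2.r1=2
thr0.r0=1 thr0.r1=2 thr2.r0=0 thr2.r1=0
thr0.r0=1 thr0.r1=2 thr2.r0=0 thr2.r1=2
thr0.r0=1 thr0.r1=2 thr2.r0=2 thr2.r1=2

outcome vector order: (thr0.r0,thr0.r1,thr2.r0,thr2.r1)
|TSO outcomes| = 9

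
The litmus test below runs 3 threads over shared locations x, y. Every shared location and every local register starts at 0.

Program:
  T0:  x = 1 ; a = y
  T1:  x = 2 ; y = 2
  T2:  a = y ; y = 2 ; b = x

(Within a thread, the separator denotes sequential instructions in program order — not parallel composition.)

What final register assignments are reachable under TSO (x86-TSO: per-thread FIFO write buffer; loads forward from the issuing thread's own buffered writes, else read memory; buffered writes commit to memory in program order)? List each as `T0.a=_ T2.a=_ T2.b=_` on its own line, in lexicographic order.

outcome vector order: (T0.a,T2.a,T2.b)
|TSO outcomes| = 10

T0.a=0 T2.a=0 T2.b=0
T0.a=0 T2.a=0 T2.b=1
T0.a=0 T2.a=0 T2.b=2
T0.a=0 T2.a=2 T2.b=1
T0.a=0 T2.a=2 T2.b=2
T0.a=2 T2.a=0 T2.b=0
T0.a=2 T2.a=0 T2.b=1
T0.a=2 T2.a=0 T2.b=2
T0.a=2 T2.a=2 T2.b=1
T0.a=2 T2.a=2 T2.b=2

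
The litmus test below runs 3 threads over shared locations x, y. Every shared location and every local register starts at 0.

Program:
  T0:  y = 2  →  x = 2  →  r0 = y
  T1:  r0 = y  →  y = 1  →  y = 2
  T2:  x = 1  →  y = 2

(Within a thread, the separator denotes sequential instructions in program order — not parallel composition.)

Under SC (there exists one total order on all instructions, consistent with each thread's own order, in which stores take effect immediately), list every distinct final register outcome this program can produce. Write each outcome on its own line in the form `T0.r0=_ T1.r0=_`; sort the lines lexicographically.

T0.r0=1 T1.r0=0
T0.r0=1 T1.r0=2
T0.r0=2 T1.r0=0
T0.r0=2 T1.r0=2

outcome vector order: (T0.r0,T1.r0)
|SC outcomes| = 4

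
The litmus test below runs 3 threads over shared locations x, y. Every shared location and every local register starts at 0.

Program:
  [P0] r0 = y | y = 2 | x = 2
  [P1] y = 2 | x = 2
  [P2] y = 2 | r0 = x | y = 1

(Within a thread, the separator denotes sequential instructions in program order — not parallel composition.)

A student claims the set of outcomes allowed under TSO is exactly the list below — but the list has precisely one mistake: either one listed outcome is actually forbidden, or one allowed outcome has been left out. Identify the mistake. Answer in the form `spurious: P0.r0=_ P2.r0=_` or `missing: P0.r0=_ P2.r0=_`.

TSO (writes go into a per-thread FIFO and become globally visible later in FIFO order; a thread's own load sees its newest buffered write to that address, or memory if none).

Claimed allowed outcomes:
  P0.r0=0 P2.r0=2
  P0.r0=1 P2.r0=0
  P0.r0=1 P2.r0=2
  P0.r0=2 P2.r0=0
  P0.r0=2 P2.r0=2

missing: P0.r0=0 P2.r0=0

outcome vector order: (P0.r0,P2.r0)
[TSO] allowed = {00, 02, 10, 12, 20, 22}
TSO∖claimed = {00}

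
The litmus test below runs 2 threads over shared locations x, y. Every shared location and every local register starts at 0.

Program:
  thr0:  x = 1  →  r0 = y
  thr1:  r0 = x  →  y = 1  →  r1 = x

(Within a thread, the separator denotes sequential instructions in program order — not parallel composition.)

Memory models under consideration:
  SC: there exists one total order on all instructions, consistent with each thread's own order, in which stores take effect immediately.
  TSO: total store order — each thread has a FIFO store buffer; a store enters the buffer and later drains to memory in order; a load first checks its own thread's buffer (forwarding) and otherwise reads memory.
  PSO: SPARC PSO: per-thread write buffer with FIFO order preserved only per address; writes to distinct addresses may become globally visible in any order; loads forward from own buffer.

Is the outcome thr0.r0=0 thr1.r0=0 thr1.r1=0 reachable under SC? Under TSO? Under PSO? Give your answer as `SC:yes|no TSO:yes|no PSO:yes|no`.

outcome vector order: (thr0.r0,thr1.r0,thr1.r1)
[SC] allowed = {0/0/1 0/1/1 1/0/0 1/0/1 1/1/1}
[TSO] allowed = {0/0/0 0/0/1 0/1/1 1/0/0 1/0/1 1/1/1}
[PSO] allowed = {0/0/0 0/0/1 0/1/1 1/0/0 1/0/1 1/1/1}
target 0/0/0 ∈ {TSO,PSO}

SC:no TSO:yes PSO:yes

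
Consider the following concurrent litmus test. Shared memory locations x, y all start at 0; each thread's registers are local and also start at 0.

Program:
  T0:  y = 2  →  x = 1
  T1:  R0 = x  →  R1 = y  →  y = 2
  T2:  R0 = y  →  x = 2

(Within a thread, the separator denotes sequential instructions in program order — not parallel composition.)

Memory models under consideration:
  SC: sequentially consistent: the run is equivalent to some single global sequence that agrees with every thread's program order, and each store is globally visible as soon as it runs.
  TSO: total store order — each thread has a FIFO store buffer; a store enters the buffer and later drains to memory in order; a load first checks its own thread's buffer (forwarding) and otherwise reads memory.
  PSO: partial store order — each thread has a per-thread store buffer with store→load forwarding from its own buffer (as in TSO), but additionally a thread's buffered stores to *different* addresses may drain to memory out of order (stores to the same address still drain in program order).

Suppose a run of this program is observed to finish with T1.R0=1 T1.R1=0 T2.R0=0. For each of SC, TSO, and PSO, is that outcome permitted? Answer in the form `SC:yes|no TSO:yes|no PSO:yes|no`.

SC:no TSO:no PSO:yes

outcome vector order: (T1.R0,T1.R1,T2.R0)
SC: 9 outcomes — {<0 0 0>; <0 0 2>; <0 2 0>; <0 2 2>; <1 2 0>; <1 2 2>; <2 0 0>; <2 2 0>; <2 2 2>}
TSO: 9 outcomes — {<0 0 0>; <0 0 2>; <0 2 0>; <0 2 2>; <1 2 0>; <1 2 2>; <2 0 0>; <2 2 0>; <2 2 2>}
PSO: 11 outcomes — {<0 0 0>; <0 0 2>; <0 2 0>; <0 2 2>; <1 0 0>; <1 0 2>; <1 2 0>; <1 2 2>; <2 0 0>; <2 2 0>; <2 2 2>}
target <1 0 0> ∈ {PSO}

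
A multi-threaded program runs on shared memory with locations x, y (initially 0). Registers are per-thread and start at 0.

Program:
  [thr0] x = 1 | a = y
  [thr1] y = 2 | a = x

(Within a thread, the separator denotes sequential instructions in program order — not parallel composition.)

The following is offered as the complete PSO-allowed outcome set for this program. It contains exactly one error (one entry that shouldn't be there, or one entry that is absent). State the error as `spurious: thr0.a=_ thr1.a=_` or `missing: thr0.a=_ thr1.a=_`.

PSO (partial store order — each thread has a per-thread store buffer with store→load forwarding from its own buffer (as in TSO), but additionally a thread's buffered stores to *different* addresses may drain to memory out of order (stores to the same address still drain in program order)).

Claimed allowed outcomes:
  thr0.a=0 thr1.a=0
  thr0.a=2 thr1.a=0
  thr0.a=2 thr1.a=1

missing: thr0.a=0 thr1.a=1

outcome vector order: (thr0.a,thr1.a)
PSO (4): (0,0), (0,1), (2,0), (2,1)
PSO∖claimed = {(0,1)}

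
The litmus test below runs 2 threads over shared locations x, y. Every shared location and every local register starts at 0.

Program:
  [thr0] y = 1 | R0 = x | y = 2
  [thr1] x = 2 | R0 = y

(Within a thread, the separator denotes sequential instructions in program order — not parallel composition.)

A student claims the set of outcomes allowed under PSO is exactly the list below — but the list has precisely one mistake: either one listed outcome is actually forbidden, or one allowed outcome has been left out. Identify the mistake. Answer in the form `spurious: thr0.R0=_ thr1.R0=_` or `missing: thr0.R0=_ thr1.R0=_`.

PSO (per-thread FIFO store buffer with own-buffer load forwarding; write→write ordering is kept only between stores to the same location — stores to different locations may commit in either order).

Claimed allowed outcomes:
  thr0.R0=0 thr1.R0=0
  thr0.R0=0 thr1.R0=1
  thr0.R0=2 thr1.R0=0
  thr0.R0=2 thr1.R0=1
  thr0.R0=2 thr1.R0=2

outcome vector order: (thr0.R0,thr1.R0)
PSO (6): 00, 01, 02, 20, 21, 22
PSO∖claimed = {02}

missing: thr0.R0=0 thr1.R0=2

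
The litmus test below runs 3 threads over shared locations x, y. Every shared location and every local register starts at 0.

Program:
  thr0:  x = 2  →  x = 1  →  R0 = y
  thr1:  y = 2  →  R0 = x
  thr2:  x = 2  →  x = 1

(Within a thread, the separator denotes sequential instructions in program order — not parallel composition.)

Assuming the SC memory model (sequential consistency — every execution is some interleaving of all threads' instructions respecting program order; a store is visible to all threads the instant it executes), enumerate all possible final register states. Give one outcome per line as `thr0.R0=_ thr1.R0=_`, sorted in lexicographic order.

outcome vector order: (thr0.R0,thr1.R0)
|SC outcomes| = 5

thr0.R0=0 thr1.R0=1
thr0.R0=0 thr1.R0=2
thr0.R0=2 thr1.R0=0
thr0.R0=2 thr1.R0=1
thr0.R0=2 thr1.R0=2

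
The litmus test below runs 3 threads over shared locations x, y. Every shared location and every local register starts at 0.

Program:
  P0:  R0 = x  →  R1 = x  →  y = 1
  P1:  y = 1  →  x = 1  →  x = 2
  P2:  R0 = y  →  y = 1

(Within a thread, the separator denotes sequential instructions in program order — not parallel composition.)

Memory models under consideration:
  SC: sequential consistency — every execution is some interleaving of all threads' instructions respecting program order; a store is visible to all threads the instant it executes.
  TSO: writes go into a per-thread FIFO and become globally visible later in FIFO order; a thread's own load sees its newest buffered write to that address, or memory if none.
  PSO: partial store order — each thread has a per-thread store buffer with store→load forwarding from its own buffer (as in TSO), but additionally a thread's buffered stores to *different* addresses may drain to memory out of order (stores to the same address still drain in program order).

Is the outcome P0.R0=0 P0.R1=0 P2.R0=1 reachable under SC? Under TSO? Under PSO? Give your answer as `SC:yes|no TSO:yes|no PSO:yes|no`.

SC:yes TSO:yes PSO:yes

outcome vector order: (P0.R0,P0.R1,P2.R0)
SC (12): 000; 001; 010; 011; 020; 021; 110; 111; 120; 121; 220; 221
TSO (12): 000; 001; 010; 011; 020; 021; 110; 111; 120; 121; 220; 221
PSO (12): 000; 001; 010; 011; 020; 021; 110; 111; 120; 121; 220; 221
target 001 ∈ {SC,TSO,PSO}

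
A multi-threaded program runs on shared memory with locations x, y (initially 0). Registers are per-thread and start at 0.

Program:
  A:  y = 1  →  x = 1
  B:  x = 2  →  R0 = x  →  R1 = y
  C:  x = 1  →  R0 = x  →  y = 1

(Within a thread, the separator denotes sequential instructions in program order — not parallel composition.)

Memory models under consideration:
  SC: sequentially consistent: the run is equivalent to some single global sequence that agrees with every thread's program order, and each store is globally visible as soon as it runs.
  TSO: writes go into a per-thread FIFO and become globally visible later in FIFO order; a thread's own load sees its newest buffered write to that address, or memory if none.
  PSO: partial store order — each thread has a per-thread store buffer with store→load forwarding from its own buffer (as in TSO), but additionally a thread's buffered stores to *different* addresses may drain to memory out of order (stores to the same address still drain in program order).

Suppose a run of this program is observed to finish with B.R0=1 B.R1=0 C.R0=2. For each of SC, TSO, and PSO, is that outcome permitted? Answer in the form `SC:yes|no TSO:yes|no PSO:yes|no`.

outcome vector order: (B.R0,B.R1,C.R0)
SC (7): 101 111 112 201 202 211 212
TSO (7): 101 111 112 201 202 211 212
PSO (8): 101 102 111 112 201 202 211 212
target 102 ∈ {PSO}

SC:no TSO:no PSO:yes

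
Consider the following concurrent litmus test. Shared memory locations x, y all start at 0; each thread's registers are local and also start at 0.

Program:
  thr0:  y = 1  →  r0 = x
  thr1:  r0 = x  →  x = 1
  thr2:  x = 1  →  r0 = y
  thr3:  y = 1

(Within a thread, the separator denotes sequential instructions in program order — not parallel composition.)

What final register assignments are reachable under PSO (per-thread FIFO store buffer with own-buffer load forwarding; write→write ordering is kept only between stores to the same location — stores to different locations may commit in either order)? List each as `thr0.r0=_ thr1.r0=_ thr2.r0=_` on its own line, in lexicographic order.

thr0.r0=0 thr1.r0=0 thr2.r0=0
thr0.r0=0 thr1.r0=0 thr2.r0=1
thr0.r0=0 thr1.r0=1 thr2.r0=0
thr0.r0=0 thr1.r0=1 thr2.r0=1
thr0.r0=1 thr1.r0=0 thr2.r0=0
thr0.r0=1 thr1.r0=0 thr2.r0=1
thr0.r0=1 thr1.r0=1 thr2.r0=0
thr0.r0=1 thr1.r0=1 thr2.r0=1

outcome vector order: (thr0.r0,thr1.r0,thr2.r0)
|PSO outcomes| = 8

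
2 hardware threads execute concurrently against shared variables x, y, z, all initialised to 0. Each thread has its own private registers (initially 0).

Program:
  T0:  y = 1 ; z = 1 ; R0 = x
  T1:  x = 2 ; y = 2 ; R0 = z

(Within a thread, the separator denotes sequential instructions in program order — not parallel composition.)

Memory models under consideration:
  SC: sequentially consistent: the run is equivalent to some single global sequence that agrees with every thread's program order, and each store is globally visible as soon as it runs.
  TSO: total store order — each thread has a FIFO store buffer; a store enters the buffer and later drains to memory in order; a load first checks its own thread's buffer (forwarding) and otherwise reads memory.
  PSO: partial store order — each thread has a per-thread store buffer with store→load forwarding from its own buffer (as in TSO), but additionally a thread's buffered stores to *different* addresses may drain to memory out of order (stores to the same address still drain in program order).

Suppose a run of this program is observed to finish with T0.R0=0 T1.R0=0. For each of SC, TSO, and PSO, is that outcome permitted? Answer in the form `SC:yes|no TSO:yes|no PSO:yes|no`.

SC:no TSO:yes PSO:yes

outcome vector order: (T0.R0,T1.R0)
[SC] allowed = {<0 1>, <2 0>, <2 1>}
[TSO] allowed = {<0 0>, <0 1>, <2 0>, <2 1>}
[PSO] allowed = {<0 0>, <0 1>, <2 0>, <2 1>}
target <0 0> ∈ {TSO,PSO}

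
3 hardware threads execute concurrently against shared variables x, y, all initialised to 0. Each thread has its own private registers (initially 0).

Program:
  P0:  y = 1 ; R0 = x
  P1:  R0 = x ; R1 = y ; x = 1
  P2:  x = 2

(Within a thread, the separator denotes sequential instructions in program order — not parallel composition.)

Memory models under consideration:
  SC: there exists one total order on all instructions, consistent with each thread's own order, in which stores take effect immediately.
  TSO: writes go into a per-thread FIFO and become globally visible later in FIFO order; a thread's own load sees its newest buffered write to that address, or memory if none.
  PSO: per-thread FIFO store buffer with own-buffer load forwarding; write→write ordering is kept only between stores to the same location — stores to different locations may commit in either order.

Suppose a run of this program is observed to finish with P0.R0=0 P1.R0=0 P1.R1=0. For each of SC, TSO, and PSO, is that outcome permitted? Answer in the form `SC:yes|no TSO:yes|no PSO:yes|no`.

outcome vector order: (P0.R0,P1.R0,P1.R1)
SC (11): 0/0/0, 0/0/1, 0/2/1, 1/0/0, 1/0/1, 1/2/0, 1/2/1, 2/0/0, 2/0/1, 2/2/0, 2/2/1
TSO (12): 0/0/0, 0/0/1, 0/2/0, 0/2/1, 1/0/0, 1/0/1, 1/2/0, 1/2/1, 2/0/0, 2/0/1, 2/2/0, 2/2/1
PSO (12): 0/0/0, 0/0/1, 0/2/0, 0/2/1, 1/0/0, 1/0/1, 1/2/0, 1/2/1, 2/0/0, 2/0/1, 2/2/0, 2/2/1
target 0/0/0 ∈ {SC,TSO,PSO}

SC:yes TSO:yes PSO:yes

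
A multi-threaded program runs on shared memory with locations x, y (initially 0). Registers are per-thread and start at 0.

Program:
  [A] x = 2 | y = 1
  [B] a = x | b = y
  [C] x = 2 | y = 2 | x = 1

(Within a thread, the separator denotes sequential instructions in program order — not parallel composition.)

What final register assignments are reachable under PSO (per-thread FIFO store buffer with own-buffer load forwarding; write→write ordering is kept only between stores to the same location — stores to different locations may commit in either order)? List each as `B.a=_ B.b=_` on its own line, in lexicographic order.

B.a=0 B.b=0
B.a=0 B.b=1
B.a=0 B.b=2
B.a=1 B.b=0
B.a=1 B.b=1
B.a=1 B.b=2
B.a=2 B.b=0
B.a=2 B.b=1
B.a=2 B.b=2

outcome vector order: (B.a,B.b)
|PSO outcomes| = 9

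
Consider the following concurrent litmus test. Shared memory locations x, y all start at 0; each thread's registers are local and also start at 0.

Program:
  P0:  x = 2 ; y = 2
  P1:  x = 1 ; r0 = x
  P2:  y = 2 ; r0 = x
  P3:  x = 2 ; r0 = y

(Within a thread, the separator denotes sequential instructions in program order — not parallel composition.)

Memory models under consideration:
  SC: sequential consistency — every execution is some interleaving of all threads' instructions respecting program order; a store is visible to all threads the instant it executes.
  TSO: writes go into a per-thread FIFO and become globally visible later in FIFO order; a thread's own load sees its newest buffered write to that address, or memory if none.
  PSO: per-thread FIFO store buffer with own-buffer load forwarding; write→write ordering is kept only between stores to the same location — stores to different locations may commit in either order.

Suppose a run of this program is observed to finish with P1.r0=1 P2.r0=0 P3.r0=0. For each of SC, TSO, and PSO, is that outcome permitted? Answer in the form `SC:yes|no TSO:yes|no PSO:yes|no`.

SC:no TSO:yes PSO:yes

outcome vector order: (P1.r0,P2.r0,P3.r0)
[SC] allowed = {<1 0 2> <1 1 0> <1 1 2> <1 2 0> <1 2 2> <2 0 2> <2 1 0> <2 1 2> <2 2 0> <2 2 2>}
[TSO] allowed = {<1 0 0> <1 0 2> <1 1 0> <1 1 2> <1 2 0> <1 2 2> <2 0 0> <2 0 2> <2 1 0> <2 1 2> <2 2 0> <2 2 2>}
[PSO] allowed = {<1 0 0> <1 0 2> <1 1 0> <1 1 2> <1 2 0> <1 2 2> <2 0 0> <2 0 2> <2 1 0> <2 1 2> <2 2 0> <2 2 2>}
target <1 0 0> ∈ {TSO,PSO}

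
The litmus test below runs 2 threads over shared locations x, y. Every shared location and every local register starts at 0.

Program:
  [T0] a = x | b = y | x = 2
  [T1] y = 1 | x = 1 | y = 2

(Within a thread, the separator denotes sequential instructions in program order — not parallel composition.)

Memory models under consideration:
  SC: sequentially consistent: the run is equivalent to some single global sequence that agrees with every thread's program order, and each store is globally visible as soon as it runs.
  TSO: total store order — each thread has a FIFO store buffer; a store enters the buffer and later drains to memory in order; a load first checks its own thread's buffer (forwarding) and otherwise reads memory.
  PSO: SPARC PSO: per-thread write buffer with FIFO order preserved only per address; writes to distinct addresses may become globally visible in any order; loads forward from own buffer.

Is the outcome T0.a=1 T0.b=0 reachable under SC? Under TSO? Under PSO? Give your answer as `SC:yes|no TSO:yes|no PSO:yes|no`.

SC:no TSO:no PSO:yes

outcome vector order: (T0.a,T0.b)
SC (5): (0,0), (0,1), (0,2), (1,1), (1,2)
TSO (5): (0,0), (0,1), (0,2), (1,1), (1,2)
PSO (6): (0,0), (0,1), (0,2), (1,0), (1,1), (1,2)
target (1,0) ∈ {PSO}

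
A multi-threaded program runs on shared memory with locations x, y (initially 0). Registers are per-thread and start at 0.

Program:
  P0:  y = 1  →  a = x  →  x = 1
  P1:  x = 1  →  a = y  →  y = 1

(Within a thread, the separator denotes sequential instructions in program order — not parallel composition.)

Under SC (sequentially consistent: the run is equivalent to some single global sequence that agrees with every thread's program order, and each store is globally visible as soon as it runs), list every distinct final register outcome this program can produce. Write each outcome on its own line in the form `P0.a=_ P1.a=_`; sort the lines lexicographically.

P0.a=0 P1.a=1
P0.a=1 P1.a=0
P0.a=1 P1.a=1

outcome vector order: (P0.a,P1.a)
|SC outcomes| = 3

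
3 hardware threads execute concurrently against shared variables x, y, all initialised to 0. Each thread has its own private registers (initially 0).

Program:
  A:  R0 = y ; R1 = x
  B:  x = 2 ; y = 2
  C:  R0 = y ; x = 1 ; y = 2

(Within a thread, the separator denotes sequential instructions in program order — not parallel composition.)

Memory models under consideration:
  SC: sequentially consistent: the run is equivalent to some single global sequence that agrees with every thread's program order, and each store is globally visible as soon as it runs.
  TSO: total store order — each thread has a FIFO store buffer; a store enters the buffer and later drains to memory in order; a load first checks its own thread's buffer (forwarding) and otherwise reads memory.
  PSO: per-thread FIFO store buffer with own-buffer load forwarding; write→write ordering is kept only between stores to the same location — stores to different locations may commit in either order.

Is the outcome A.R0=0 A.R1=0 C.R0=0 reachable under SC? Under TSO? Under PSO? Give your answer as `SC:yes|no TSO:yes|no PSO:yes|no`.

SC:yes TSO:yes PSO:yes

outcome vector order: (A.R0,A.R1,C.R0)
SC (10): 0/0/0 0/0/2 0/1/0 0/1/2 0/2/0 0/2/2 2/1/0 2/1/2 2/2/0 2/2/2
TSO (10): 0/0/0 0/0/2 0/1/0 0/1/2 0/2/0 0/2/2 2/1/0 2/1/2 2/2/0 2/2/2
PSO (12): 0/0/0 0/0/2 0/1/0 0/1/2 0/2/0 0/2/2 2/0/0 2/0/2 2/1/0 2/1/2 2/2/0 2/2/2
target 0/0/0 ∈ {SC,TSO,PSO}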